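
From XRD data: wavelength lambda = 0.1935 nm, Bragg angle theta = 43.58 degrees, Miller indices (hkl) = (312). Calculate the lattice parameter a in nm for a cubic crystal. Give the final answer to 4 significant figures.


d = lambda / (2*sin(theta))
d = 0.1935 / (2*sin(43.58 deg))
d = 0.140346 nm
a = d * sqrt(h^2+k^2+l^2) = 0.140346 * sqrt(14)
a = 0.5251 nm


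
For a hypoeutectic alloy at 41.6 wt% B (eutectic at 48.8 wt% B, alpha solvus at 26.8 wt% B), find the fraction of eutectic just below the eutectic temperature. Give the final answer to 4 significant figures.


f_primary = (C_e - C0) / (C_e - C_alpha_max)
f_primary = (48.8 - 41.6) / (48.8 - 26.8)
f_primary = 0.327273
f_eutectic = 1 - 0.327273 = 0.6727


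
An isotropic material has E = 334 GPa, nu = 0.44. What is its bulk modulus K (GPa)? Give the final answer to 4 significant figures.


K = E / (3*(1-2*nu))
K = 334 / (3*(1-2*0.44))
K = 927.8 GPa


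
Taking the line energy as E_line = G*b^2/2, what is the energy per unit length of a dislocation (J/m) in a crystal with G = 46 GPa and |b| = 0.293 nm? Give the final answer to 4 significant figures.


E = G*b^2/2
b = 0.293 nm = 2.93e-10 m
G = 46 GPa = 4.6e+10 Pa
E = 0.5 * 4.6e+10 * (2.93e-10)^2
E = 1.975e-09 J/m


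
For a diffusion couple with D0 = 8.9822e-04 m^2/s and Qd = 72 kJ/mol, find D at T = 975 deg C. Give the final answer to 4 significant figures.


D = D0 * exp(-Qd / (R*T))
T = 1248.15 K
D = 8.9822e-04 * exp(-72e3 / (8.314 * 1248.15))
D = 8.712e-07 m^2/s


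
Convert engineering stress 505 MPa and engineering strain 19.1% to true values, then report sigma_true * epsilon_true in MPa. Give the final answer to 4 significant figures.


sigma_true = sigma_eng * (1 + epsilon_eng)
sigma_true = 505 * (1 + 0.191) = 601.455 MPa
epsilon_true = ln(1 + epsilon_eng)
epsilon_true = ln(1 + 0.191) = 0.174793
sigma_true * epsilon_true = 601.455 * 0.174793 = 105.1 MPa


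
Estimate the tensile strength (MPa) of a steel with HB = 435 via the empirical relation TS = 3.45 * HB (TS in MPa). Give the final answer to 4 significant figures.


TS (MPa) = 3.45 * HB
TS = 3.45 * 435
TS = 1501 MPa


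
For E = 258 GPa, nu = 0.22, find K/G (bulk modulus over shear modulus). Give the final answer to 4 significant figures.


G = E / (2*(1+nu))
G = 258 / (2*(1+0.22)) = 105.738 GPa
K = E / (3*(1-2*nu))
K = 258 / (3*(1-2*0.22)) = 153.571 GPa
K/G = 153.571 / 105.738 = 1.452


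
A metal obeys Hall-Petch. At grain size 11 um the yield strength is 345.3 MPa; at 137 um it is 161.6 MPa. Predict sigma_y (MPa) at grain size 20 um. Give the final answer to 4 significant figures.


sigma_y = sigma0 + k / sqrt(d)
1/sqrt(d1) = 1/sqrt(1.1e-05) = 301.511;  1/sqrt(d2) = 85.4358
k = (sigma1 - sigma2) / (1/sqrt(d1) - 1/sqrt(d2)) = (345.3 - 161.6) / (301.511 - 85.4358) = 0.850165 MPa*m^0.5
sigma0 = sigma1 - k/sqrt(d1) = 345.3 - 0.850165*301.511 = 88.9655 MPa
sigma_y(d3) = 88.9655 + 0.850165 / sqrt(2e-05) = 279.1 MPa


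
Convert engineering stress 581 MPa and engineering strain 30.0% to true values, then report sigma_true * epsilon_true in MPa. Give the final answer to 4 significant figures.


sigma_true = sigma_eng * (1 + epsilon_eng)
sigma_true = 581 * (1 + 0.3) = 755.3 MPa
epsilon_true = ln(1 + epsilon_eng)
epsilon_true = ln(1 + 0.3) = 0.262364
sigma_true * epsilon_true = 755.3 * 0.262364 = 198.2 MPa


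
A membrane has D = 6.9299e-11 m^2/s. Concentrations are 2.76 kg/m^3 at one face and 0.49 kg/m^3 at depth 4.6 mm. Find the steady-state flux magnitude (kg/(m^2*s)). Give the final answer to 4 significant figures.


J = -D * (dC/dx) = D * (C1 - C2) / dx
J = 6.9299e-11 * (2.76 - 0.49) / 4.6e-03
J = 3.42e-08 kg/(m^2*s)


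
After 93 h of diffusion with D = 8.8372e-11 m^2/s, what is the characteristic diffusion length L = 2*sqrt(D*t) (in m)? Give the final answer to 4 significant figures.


t = 93 hr = 334800 s
Diffusion length = 2*sqrt(D*t)
= 2*sqrt(8.8372e-11 * 334800)
= 0.01088 m


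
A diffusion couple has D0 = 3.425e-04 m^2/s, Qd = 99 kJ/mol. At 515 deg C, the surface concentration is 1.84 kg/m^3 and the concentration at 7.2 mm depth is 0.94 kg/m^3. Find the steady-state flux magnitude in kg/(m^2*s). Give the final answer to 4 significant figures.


Step 1: D = D0 * exp(-Qd/(R*T))
T = 515 + 273.15 = 788.15 K
D = 3.425e-04 * exp(-99e3 / (8.314 * 788.15)) = 9.40153e-11 m^2/s
Step 2: J = D * (C1 - C2) / dx
J = 9.40153e-11 * (1.84 - 0.94) / 7.2e-03
J = 1.175e-08 kg/(m^2*s)


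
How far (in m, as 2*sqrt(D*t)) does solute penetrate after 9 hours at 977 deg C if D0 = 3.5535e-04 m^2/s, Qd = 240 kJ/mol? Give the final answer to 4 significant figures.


Step 1: D = D0 * exp(-Qd/(R*T))
T = 1250.15 K
D = 3.5535e-04 * exp(-240e3 / (8.314 * 1250.15)) = 3.33002e-14 m^2/s
Step 2: L = 2*sqrt(D*t)
t = 9 h = 32400 s
L = 2*sqrt(3.33002e-14 * 32400) = 6.569e-05 m


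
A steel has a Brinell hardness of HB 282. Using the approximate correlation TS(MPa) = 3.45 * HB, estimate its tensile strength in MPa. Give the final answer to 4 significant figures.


TS (MPa) = 3.45 * HB
TS = 3.45 * 282
TS = 972.9 MPa


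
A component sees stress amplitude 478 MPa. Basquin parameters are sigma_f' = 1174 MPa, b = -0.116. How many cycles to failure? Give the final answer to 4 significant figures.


sigma_a = sigma_f' * (2*Nf)^b
2*Nf = (sigma_a / sigma_f')^(1/b)
2*Nf = (478 / 1174)^(1/-0.116)
2*Nf = 2312.81
Nf = 1156 cycles


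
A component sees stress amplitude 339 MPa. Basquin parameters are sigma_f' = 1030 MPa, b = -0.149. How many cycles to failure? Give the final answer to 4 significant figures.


sigma_a = sigma_f' * (2*Nf)^b
2*Nf = (sigma_a / sigma_f')^(1/b)
2*Nf = (339 / 1030)^(1/-0.149)
2*Nf = 1734.51
Nf = 867.3 cycles


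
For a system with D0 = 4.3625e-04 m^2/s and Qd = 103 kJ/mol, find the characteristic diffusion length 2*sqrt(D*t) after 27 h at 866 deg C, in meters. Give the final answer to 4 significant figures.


Step 1: D = D0 * exp(-Qd/(R*T))
T = 1139.15 K
D = 4.3625e-04 * exp(-103e3 / (8.314 * 1139.15)) = 8.25273e-09 m^2/s
Step 2: L = 2*sqrt(D*t)
t = 27 h = 97200 s
L = 2*sqrt(8.25273e-09 * 97200) = 0.05665 m


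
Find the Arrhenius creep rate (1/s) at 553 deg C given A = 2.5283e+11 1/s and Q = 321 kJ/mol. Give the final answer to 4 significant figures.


rate = A * exp(-Q / (R*T))
T = 553 + 273.15 = 826.15 K
rate = 2.5283e+11 * exp(-321e3 / (8.314 * 826.15))
rate = 1.278e-09 1/s


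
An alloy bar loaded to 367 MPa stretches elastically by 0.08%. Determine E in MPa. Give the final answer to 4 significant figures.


E = sigma / epsilon
epsilon = 0.08% = 8e-04
E = 367 / 8e-04
E = 458800 MPa


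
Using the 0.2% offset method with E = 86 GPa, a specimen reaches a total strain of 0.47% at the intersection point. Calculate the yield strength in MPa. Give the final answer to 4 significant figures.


Offset strain = 0.002
Elastic strain at yield = total_strain - offset = 4.7e-03 - 0.002 = 2.7e-03
sigma_y = E * elastic_strain = 86000 * 2.7e-03
sigma_y = 232.2 MPa


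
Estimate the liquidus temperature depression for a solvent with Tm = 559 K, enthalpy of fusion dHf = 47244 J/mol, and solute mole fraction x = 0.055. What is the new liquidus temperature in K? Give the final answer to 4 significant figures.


dT = R*Tm^2*x / dHf
dT = 8.314 * 559^2 * 0.055 / 47244
dT = 3.02447 K
T_new = 559 - 3.02447 = 556 K


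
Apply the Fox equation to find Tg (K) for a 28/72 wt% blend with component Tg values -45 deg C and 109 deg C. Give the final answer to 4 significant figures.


1/Tg = w1/Tg1 + w2/Tg2 (in Kelvin)
Tg1 = 228.15 K, Tg2 = 382.15 K
1/Tg = 0.28/228.15 + 0.72/382.15
Tg = 321.4 K


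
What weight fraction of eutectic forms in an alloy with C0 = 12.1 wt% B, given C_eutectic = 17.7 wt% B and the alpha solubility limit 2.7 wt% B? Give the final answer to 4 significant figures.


f_primary = (C_e - C0) / (C_e - C_alpha_max)
f_primary = (17.7 - 12.1) / (17.7 - 2.7)
f_primary = 0.373333
f_eutectic = 1 - 0.373333 = 0.6267


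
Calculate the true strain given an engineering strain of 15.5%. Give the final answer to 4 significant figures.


epsilon_true = ln(1 + epsilon_eng)
epsilon_true = ln(1 + 0.155)
epsilon_true = 0.1441


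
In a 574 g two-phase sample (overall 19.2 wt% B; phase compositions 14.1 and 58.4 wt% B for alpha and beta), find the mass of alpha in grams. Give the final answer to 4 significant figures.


f_alpha = (C_beta - C0) / (C_beta - C_alpha)
f_alpha = (58.4 - 19.2) / (58.4 - 14.1) = 0.884876
m_alpha = f_alpha * m_total = 0.884876 * 574 = 507.9 g


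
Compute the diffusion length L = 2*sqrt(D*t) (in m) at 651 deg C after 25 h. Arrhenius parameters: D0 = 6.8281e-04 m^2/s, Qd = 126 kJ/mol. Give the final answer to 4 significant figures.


Step 1: D = D0 * exp(-Qd/(R*T))
T = 924.15 K
D = 6.8281e-04 * exp(-126e3 / (8.314 * 924.15)) = 5.15577e-11 m^2/s
Step 2: L = 2*sqrt(D*t)
t = 25 h = 90000 s
L = 2*sqrt(5.15577e-11 * 90000) = 4.308e-03 m


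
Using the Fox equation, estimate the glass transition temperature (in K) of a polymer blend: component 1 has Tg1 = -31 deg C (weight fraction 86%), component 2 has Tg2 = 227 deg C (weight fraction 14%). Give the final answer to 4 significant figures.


1/Tg = w1/Tg1 + w2/Tg2 (in Kelvin)
Tg1 = 242.15 K, Tg2 = 500.15 K
1/Tg = 0.86/242.15 + 0.14/500.15
Tg = 261 K


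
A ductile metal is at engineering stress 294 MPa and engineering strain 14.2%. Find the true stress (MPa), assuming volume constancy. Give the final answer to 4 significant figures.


sigma_true = sigma_eng * (1 + epsilon_eng)
sigma_true = 294 * (1 + 0.142)
sigma_true = 335.7 MPa


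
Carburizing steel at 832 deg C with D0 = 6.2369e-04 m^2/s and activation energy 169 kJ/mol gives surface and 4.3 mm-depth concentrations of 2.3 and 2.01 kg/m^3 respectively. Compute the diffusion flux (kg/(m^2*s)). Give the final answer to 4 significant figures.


Step 1: D = D0 * exp(-Qd/(R*T))
T = 832 + 273.15 = 1105.15 K
D = 6.2369e-04 * exp(-169e3 / (8.314 * 1105.15)) = 6.41117e-12 m^2/s
Step 2: J = D * (C1 - C2) / dx
J = 6.41117e-12 * (2.3 - 2.01) / 4.3e-03
J = 4.324e-10 kg/(m^2*s)


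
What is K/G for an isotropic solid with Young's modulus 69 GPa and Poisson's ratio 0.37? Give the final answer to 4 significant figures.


G = E / (2*(1+nu))
G = 69 / (2*(1+0.37)) = 25.1825 GPa
K = E / (3*(1-2*nu))
K = 69 / (3*(1-2*0.37)) = 88.4615 GPa
K/G = 88.4615 / 25.1825 = 3.513


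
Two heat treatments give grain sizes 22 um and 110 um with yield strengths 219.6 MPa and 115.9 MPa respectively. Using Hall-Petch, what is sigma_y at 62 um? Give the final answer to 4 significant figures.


sigma_y = sigma0 + k / sqrt(d)
1/sqrt(d1) = 1/sqrt(2.2e-05) = 213.201;  1/sqrt(d2) = 95.3463
k = (sigma1 - sigma2) / (1/sqrt(d1) - 1/sqrt(d2)) = (219.6 - 115.9) / (213.201 - 95.3463) = 0.879899 MPa*m^0.5
sigma0 = sigma1 - k/sqrt(d1) = 219.6 - 0.879899*213.201 = 32.0049 MPa
sigma_y(d3) = 32.0049 + 0.879899 / sqrt(6.2e-05) = 143.8 MPa


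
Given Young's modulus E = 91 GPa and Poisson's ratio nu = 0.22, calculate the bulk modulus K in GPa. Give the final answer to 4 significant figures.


K = E / (3*(1-2*nu))
K = 91 / (3*(1-2*0.22))
K = 54.17 GPa


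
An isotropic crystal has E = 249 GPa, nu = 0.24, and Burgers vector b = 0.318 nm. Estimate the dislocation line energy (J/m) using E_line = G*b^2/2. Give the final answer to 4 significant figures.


Step 1: G = E / (2*(1+nu))
G = 249 / (2*(1+0.24)) = 100.403 GPa = 1.00403e+11 Pa
Step 2: E_line = G*b^2/2
b = 0.318 nm = 3.18e-10 m
E_line = 0.5 * 1.00403e+11 * (3.18e-10)^2 = 5.077e-09 J/m


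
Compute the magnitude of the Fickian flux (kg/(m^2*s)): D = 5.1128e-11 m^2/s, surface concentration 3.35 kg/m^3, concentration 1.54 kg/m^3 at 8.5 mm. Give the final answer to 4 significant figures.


J = -D * (dC/dx) = D * (C1 - C2) / dx
J = 5.1128e-11 * (3.35 - 1.54) / 8.5e-03
J = 1.089e-08 kg/(m^2*s)


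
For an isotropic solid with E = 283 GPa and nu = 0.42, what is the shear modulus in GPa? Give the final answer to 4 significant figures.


G = E / (2*(1+nu))
G = 283 / (2*(1+0.42))
G = 99.65 GPa


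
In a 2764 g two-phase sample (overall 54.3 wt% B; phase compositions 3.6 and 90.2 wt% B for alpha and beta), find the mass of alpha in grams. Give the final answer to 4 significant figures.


f_alpha = (C_beta - C0) / (C_beta - C_alpha)
f_alpha = (90.2 - 54.3) / (90.2 - 3.6) = 0.41455
m_alpha = f_alpha * m_total = 0.41455 * 2764 = 1146 g


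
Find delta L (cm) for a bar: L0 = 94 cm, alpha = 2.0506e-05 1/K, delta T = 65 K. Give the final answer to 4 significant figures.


dL = L0 * alpha * dT
dL = 94 * 2.0506e-05 * 65
dL = 0.1253 cm


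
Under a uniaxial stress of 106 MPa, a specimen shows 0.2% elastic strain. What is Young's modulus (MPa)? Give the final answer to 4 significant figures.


E = sigma / epsilon
epsilon = 0.2% = 2e-03
E = 106 / 2e-03
E = 53000 MPa


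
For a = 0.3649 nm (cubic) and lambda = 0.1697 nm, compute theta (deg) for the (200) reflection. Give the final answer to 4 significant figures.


d = a / sqrt(h^2+k^2+l^2)
d = 0.3649 / sqrt(4) = 0.18245 nm
lambda = 2*d*sin(theta)  =>  sin(theta) = lambda / (2*d)
sin(theta) = 0.1697 / (2 * 0.18245) = 0.465059
theta = 27.71 deg


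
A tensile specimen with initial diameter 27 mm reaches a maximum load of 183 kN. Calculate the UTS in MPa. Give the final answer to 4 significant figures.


A0 = pi*(d/2)^2 = pi*(27/2)^2 = 572.555 mm^2
UTS = F_max / A0 = 183*1000 / 572.555
UTS = 319.6 MPa


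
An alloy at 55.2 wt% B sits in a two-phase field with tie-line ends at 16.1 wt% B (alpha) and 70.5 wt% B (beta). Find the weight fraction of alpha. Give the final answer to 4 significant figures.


f_alpha = (C_beta - C0) / (C_beta - C_alpha)
f_alpha = (70.5 - 55.2) / (70.5 - 16.1)
f_alpha = 0.2813


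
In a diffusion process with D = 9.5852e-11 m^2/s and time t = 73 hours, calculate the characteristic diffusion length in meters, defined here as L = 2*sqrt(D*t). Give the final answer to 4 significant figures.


t = 73 hr = 262800 s
Diffusion length = 2*sqrt(D*t)
= 2*sqrt(9.5852e-11 * 262800)
= 0.01004 m


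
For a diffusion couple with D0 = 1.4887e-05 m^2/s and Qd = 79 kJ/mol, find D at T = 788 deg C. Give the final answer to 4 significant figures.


D = D0 * exp(-Qd / (R*T))
T = 1061.15 K
D = 1.4887e-05 * exp(-79e3 / (8.314 * 1061.15))
D = 1.923e-09 m^2/s


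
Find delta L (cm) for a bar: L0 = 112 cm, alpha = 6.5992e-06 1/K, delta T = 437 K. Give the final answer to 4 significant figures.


dL = L0 * alpha * dT
dL = 112 * 6.5992e-06 * 437
dL = 0.323 cm


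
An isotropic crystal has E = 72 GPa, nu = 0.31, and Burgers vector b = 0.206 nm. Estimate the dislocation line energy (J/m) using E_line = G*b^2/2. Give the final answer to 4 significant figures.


Step 1: G = E / (2*(1+nu))
G = 72 / (2*(1+0.31)) = 27.4809 GPa = 2.74809e+10 Pa
Step 2: E_line = G*b^2/2
b = 0.206 nm = 2.06e-10 m
E_line = 0.5 * 2.74809e+10 * (2.06e-10)^2 = 5.831e-10 J/m


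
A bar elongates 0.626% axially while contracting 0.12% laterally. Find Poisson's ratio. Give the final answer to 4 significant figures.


nu = -epsilon_lat / epsilon_axial
Lateral strain is contraction (negative), so using magnitudes:
nu = 0.12 / 0.626
nu = 0.1917


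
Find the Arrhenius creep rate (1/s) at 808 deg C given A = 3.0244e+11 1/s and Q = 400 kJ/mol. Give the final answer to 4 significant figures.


rate = A * exp(-Q / (R*T))
T = 808 + 273.15 = 1081.15 K
rate = 3.0244e+11 * exp(-400e3 / (8.314 * 1081.15))
rate = 1.427e-08 1/s


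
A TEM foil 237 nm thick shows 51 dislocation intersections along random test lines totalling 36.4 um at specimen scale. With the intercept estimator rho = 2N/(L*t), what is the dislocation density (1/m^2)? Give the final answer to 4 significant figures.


rho = 2N / (L * t)
L = 36.4 um = 3.64e-05 m, t = 237 nm = 2.37e-07 m
rho = 2 * 51 / (3.64e-05 * 2.37e-07)
rho = 1.182e+13 1/m^2


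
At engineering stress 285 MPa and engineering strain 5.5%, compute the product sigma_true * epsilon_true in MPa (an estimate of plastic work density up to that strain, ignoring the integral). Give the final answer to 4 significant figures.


sigma_true = sigma_eng * (1 + epsilon_eng)
sigma_true = 285 * (1 + 0.055) = 300.675 MPa
epsilon_true = ln(1 + epsilon_eng)
epsilon_true = ln(1 + 0.055) = 0.0535408
sigma_true * epsilon_true = 300.675 * 0.0535408 = 16.1 MPa


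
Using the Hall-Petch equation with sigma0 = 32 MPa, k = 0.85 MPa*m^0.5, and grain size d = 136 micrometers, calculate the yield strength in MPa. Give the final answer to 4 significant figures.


sigma_y = sigma0 + k / sqrt(d)
d = 136 um = 1.36e-04 m
sigma_y = 32 + 0.85 / sqrt(1.36e-04)
sigma_y = 104.9 MPa


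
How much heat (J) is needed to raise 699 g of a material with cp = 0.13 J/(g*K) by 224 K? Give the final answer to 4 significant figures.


Q = m * cp * dT
Q = 699 * 0.13 * 224
Q = 20350 J


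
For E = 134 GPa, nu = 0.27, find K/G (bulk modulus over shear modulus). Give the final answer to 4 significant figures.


G = E / (2*(1+nu))
G = 134 / (2*(1+0.27)) = 52.7559 GPa
K = E / (3*(1-2*nu))
K = 134 / (3*(1-2*0.27)) = 97.1014 GPa
K/G = 97.1014 / 52.7559 = 1.841


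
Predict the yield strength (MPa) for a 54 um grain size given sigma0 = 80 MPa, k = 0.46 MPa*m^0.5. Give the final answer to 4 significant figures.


sigma_y = sigma0 + k / sqrt(d)
d = 54 um = 5.4e-05 m
sigma_y = 80 + 0.46 / sqrt(5.4e-05)
sigma_y = 142.6 MPa


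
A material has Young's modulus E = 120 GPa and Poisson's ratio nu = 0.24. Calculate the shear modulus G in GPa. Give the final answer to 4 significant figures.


G = E / (2*(1+nu))
G = 120 / (2*(1+0.24))
G = 48.39 GPa


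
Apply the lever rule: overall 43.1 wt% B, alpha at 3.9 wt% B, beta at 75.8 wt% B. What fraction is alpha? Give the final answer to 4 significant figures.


f_alpha = (C_beta - C0) / (C_beta - C_alpha)
f_alpha = (75.8 - 43.1) / (75.8 - 3.9)
f_alpha = 0.4548


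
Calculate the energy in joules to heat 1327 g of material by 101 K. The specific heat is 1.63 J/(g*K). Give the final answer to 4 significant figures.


Q = m * cp * dT
Q = 1327 * 1.63 * 101
Q = 218500 J


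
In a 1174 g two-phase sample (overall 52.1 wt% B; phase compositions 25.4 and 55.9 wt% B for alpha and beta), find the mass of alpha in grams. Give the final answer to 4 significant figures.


f_alpha = (C_beta - C0) / (C_beta - C_alpha)
f_alpha = (55.9 - 52.1) / (55.9 - 25.4) = 0.12459
m_alpha = f_alpha * m_total = 0.12459 * 1174 = 146.3 g


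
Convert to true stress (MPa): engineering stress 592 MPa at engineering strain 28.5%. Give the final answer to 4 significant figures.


sigma_true = sigma_eng * (1 + epsilon_eng)
sigma_true = 592 * (1 + 0.285)
sigma_true = 760.7 MPa


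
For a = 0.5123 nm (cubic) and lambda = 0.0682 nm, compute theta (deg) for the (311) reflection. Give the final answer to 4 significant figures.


d = a / sqrt(h^2+k^2+l^2)
d = 0.5123 / sqrt(11) = 0.154464 nm
lambda = 2*d*sin(theta)  =>  sin(theta) = lambda / (2*d)
sin(theta) = 0.0682 / (2 * 0.154464) = 0.220763
theta = 12.75 deg


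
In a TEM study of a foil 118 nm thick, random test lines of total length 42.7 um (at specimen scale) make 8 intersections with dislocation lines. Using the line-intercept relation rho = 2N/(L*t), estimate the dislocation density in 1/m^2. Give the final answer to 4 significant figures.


rho = 2N / (L * t)
L = 42.7 um = 4.27e-05 m, t = 118 nm = 1.18e-07 m
rho = 2 * 8 / (4.27e-05 * 1.18e-07)
rho = 3.175e+12 1/m^2


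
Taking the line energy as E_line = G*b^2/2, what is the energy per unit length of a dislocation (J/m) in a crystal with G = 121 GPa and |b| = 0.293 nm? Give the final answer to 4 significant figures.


E = G*b^2/2
b = 0.293 nm = 2.93e-10 m
G = 121 GPa = 1.21e+11 Pa
E = 0.5 * 1.21e+11 * (2.93e-10)^2
E = 5.194e-09 J/m


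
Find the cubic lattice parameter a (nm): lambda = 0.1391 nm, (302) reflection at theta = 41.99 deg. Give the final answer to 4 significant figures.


d = lambda / (2*sin(theta))
d = 0.1391 / (2*sin(41.99 deg))
d = 0.103961 nm
a = d * sqrt(h^2+k^2+l^2) = 0.103961 * sqrt(13)
a = 0.3748 nm


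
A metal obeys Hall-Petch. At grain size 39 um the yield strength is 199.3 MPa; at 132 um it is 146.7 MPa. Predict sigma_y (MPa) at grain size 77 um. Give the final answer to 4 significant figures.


sigma_y = sigma0 + k / sqrt(d)
1/sqrt(d1) = 1/sqrt(3.9e-05) = 160.128;  1/sqrt(d2) = 87.0388
k = (sigma1 - sigma2) / (1/sqrt(d1) - 1/sqrt(d2)) = (199.3 - 146.7) / (160.128 - 87.0388) = 0.719667 MPa*m^0.5
sigma0 = sigma1 - k/sqrt(d1) = 199.3 - 0.719667*160.128 = 84.061 MPa
sigma_y(d3) = 84.061 + 0.719667 / sqrt(7.7e-05) = 166.1 MPa


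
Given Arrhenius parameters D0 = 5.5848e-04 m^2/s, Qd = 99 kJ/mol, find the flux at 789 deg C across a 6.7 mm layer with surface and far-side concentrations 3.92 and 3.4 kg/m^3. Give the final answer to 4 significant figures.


Step 1: D = D0 * exp(-Qd/(R*T))
T = 789 + 273.15 = 1062.15 K
D = 5.5848e-04 * exp(-99e3 / (8.314 * 1062.15)) = 7.5542e-09 m^2/s
Step 2: J = D * (C1 - C2) / dx
J = 7.5542e-09 * (3.92 - 3.4) / 6.7e-03
J = 5.863e-07 kg/(m^2*s)


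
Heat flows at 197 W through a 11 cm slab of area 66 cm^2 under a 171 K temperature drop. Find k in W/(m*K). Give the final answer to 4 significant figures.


k = Q*L / (A*dT)
L = 0.11 m, A = 6.6e-03 m^2
k = 197 * 0.11 / (6.6e-03 * 171)
k = 19.2 W/(m*K)


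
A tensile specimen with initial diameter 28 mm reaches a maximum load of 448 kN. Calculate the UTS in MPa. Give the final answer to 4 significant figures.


A0 = pi*(d/2)^2 = pi*(28/2)^2 = 615.752 mm^2
UTS = F_max / A0 = 448*1000 / 615.752
UTS = 727.6 MPa


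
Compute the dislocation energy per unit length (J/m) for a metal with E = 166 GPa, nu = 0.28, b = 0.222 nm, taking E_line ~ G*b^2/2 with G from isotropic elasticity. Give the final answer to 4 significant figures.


Step 1: G = E / (2*(1+nu))
G = 166 / (2*(1+0.28)) = 64.8438 GPa = 6.48438e+10 Pa
Step 2: E_line = G*b^2/2
b = 0.222 nm = 2.22e-10 m
E_line = 0.5 * 6.48438e+10 * (2.22e-10)^2 = 1.598e-09 J/m


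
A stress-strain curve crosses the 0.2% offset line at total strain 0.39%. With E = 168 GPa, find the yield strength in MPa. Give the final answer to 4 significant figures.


Offset strain = 0.002
Elastic strain at yield = total_strain - offset = 3.9e-03 - 0.002 = 1.9e-03
sigma_y = E * elastic_strain = 168000 * 1.9e-03
sigma_y = 319.2 MPa


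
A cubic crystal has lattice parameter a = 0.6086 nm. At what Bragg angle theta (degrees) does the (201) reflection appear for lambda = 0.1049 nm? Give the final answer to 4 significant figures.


d = a / sqrt(h^2+k^2+l^2)
d = 0.6086 / sqrt(5) = 0.272174 nm
lambda = 2*d*sin(theta)  =>  sin(theta) = lambda / (2*d)
sin(theta) = 0.1049 / (2 * 0.272174) = 0.192707
theta = 11.11 deg


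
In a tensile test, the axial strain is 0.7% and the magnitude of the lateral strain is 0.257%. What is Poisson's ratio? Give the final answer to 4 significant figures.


nu = -epsilon_lat / epsilon_axial
Lateral strain is contraction (negative), so using magnitudes:
nu = 0.257 / 0.7
nu = 0.3671


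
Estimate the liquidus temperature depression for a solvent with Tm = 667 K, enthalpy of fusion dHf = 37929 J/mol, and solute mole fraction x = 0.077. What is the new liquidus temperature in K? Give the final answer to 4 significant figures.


dT = R*Tm^2*x / dHf
dT = 8.314 * 667^2 * 0.077 / 37929
dT = 7.50898 K
T_new = 667 - 7.50898 = 659.5 K


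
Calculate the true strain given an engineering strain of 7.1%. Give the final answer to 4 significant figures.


epsilon_true = ln(1 + epsilon_eng)
epsilon_true = ln(1 + 0.071)
epsilon_true = 0.06859


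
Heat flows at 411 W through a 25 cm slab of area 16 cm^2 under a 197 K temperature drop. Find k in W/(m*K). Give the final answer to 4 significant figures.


k = Q*L / (A*dT)
L = 0.25 m, A = 1.6e-03 m^2
k = 411 * 0.25 / (1.6e-03 * 197)
k = 326 W/(m*K)


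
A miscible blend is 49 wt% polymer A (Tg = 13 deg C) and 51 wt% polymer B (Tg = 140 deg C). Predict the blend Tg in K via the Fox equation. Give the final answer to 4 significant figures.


1/Tg = w1/Tg1 + w2/Tg2 (in Kelvin)
Tg1 = 286.15 K, Tg2 = 413.15 K
1/Tg = 0.49/286.15 + 0.51/413.15
Tg = 339.4 K


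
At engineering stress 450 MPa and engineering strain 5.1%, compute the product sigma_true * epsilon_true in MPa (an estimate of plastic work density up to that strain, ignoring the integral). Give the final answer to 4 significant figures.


sigma_true = sigma_eng * (1 + epsilon_eng)
sigma_true = 450 * (1 + 0.051) = 472.95 MPa
epsilon_true = ln(1 + epsilon_eng)
epsilon_true = ln(1 + 0.051) = 0.0497421
sigma_true * epsilon_true = 472.95 * 0.0497421 = 23.53 MPa


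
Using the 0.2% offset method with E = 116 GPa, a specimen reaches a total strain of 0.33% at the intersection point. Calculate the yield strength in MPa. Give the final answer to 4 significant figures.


Offset strain = 0.002
Elastic strain at yield = total_strain - offset = 3.3e-03 - 0.002 = 1.3e-03
sigma_y = E * elastic_strain = 116000 * 1.3e-03
sigma_y = 150.8 MPa


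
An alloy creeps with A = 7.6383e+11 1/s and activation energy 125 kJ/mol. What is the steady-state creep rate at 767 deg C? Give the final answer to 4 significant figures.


rate = A * exp(-Q / (R*T))
T = 767 + 273.15 = 1040.15 K
rate = 7.6383e+11 * exp(-125e3 / (8.314 * 1040.15))
rate = 403200 1/s


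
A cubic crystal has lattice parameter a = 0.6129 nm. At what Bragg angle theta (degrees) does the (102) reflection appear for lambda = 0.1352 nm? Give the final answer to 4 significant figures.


d = a / sqrt(h^2+k^2+l^2)
d = 0.6129 / sqrt(5) = 0.274097 nm
lambda = 2*d*sin(theta)  =>  sin(theta) = lambda / (2*d)
sin(theta) = 0.1352 / (2 * 0.274097) = 0.246628
theta = 14.28 deg


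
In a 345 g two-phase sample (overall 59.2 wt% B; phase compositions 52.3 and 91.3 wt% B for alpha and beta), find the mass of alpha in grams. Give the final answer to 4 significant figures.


f_alpha = (C_beta - C0) / (C_beta - C_alpha)
f_alpha = (91.3 - 59.2) / (91.3 - 52.3) = 0.823077
m_alpha = f_alpha * m_total = 0.823077 * 345 = 284 g


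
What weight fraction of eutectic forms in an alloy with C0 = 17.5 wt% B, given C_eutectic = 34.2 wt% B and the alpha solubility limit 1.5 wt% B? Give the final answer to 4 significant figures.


f_primary = (C_e - C0) / (C_e - C_alpha_max)
f_primary = (34.2 - 17.5) / (34.2 - 1.5)
f_primary = 0.510703
f_eutectic = 1 - 0.510703 = 0.4893


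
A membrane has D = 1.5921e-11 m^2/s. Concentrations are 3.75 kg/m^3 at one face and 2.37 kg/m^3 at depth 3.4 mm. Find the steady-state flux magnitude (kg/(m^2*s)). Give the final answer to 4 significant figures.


J = -D * (dC/dx) = D * (C1 - C2) / dx
J = 1.5921e-11 * (3.75 - 2.37) / 3.4e-03
J = 6.462e-09 kg/(m^2*s)


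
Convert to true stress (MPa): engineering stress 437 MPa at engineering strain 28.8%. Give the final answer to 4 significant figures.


sigma_true = sigma_eng * (1 + epsilon_eng)
sigma_true = 437 * (1 + 0.288)
sigma_true = 562.9 MPa


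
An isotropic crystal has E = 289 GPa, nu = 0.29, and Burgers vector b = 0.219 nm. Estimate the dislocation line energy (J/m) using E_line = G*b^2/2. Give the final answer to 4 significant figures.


Step 1: G = E / (2*(1+nu))
G = 289 / (2*(1+0.29)) = 112.016 GPa = 1.12016e+11 Pa
Step 2: E_line = G*b^2/2
b = 0.219 nm = 2.19e-10 m
E_line = 0.5 * 1.12016e+11 * (2.19e-10)^2 = 2.686e-09 J/m


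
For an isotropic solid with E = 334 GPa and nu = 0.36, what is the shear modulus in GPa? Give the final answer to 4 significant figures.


G = E / (2*(1+nu))
G = 334 / (2*(1+0.36))
G = 122.8 GPa


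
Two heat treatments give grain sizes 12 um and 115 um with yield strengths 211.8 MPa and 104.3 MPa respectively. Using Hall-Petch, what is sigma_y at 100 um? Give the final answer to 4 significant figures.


sigma_y = sigma0 + k / sqrt(d)
1/sqrt(d1) = 1/sqrt(1.2e-05) = 288.675;  1/sqrt(d2) = 93.2505
k = (sigma1 - sigma2) / (1/sqrt(d1) - 1/sqrt(d2)) = (211.8 - 104.3) / (288.675 - 93.2505) = 0.550084 MPa*m^0.5
sigma0 = sigma1 - k/sqrt(d1) = 211.8 - 0.550084*288.675 = 53.0044 MPa
sigma_y(d3) = 53.0044 + 0.550084 / sqrt(1e-04) = 108 MPa


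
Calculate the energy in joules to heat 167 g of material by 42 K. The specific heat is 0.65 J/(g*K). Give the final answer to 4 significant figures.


Q = m * cp * dT
Q = 167 * 0.65 * 42
Q = 4559 J


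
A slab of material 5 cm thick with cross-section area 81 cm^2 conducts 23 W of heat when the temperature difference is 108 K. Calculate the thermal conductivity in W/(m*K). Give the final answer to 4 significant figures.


k = Q*L / (A*dT)
L = 0.05 m, A = 8.1e-03 m^2
k = 23 * 0.05 / (8.1e-03 * 108)
k = 1.315 W/(m*K)


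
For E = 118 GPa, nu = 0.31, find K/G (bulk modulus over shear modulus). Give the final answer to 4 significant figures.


G = E / (2*(1+nu))
G = 118 / (2*(1+0.31)) = 45.0382 GPa
K = E / (3*(1-2*nu))
K = 118 / (3*(1-2*0.31)) = 103.509 GPa
K/G = 103.509 / 45.0382 = 2.298


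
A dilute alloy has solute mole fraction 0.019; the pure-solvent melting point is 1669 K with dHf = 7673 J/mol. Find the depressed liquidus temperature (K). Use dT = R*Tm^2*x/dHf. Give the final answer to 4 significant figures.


dT = R*Tm^2*x / dHf
dT = 8.314 * 1669^2 * 0.019 / 7673
dT = 57.3471 K
T_new = 1669 - 57.3471 = 1612 K


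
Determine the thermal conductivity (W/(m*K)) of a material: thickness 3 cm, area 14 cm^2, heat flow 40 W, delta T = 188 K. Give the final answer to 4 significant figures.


k = Q*L / (A*dT)
L = 0.03 m, A = 1.4e-03 m^2
k = 40 * 0.03 / (1.4e-03 * 188)
k = 4.559 W/(m*K)


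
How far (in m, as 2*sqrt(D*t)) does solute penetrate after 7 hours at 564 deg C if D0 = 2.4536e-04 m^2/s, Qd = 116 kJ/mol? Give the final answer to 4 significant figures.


Step 1: D = D0 * exp(-Qd/(R*T))
T = 837.15 K
D = 2.4536e-04 * exp(-116e3 / (8.314 * 837.15)) = 1.41785e-11 m^2/s
Step 2: L = 2*sqrt(D*t)
t = 7 h = 25200 s
L = 2*sqrt(1.41785e-11 * 25200) = 1.195e-03 m


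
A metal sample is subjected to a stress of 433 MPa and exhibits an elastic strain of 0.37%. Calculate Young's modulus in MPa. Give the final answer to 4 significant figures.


E = sigma / epsilon
epsilon = 0.37% = 3.7e-03
E = 433 / 3.7e-03
E = 117000 MPa


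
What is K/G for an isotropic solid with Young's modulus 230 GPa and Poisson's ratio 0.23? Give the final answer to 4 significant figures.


G = E / (2*(1+nu))
G = 230 / (2*(1+0.23)) = 93.4959 GPa
K = E / (3*(1-2*nu))
K = 230 / (3*(1-2*0.23)) = 141.975 GPa
K/G = 141.975 / 93.4959 = 1.519


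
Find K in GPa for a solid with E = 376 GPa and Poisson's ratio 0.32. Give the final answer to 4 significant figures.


K = E / (3*(1-2*nu))
K = 376 / (3*(1-2*0.32))
K = 348.1 GPa


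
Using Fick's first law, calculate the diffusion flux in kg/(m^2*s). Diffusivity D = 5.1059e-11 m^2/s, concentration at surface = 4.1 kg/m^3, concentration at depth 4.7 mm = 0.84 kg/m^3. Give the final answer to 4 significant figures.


J = -D * (dC/dx) = D * (C1 - C2) / dx
J = 5.1059e-11 * (4.1 - 0.84) / 4.7e-03
J = 3.542e-08 kg/(m^2*s)


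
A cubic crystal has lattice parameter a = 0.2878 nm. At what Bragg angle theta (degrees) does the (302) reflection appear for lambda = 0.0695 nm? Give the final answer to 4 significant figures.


d = a / sqrt(h^2+k^2+l^2)
d = 0.2878 / sqrt(13) = 0.0798214 nm
lambda = 2*d*sin(theta)  =>  sin(theta) = lambda / (2*d)
sin(theta) = 0.0695 / (2 * 0.0798214) = 0.435347
theta = 25.81 deg


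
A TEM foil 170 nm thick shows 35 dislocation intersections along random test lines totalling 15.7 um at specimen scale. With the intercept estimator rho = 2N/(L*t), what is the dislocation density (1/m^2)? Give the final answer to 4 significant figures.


rho = 2N / (L * t)
L = 15.7 um = 1.57e-05 m, t = 170 nm = 1.7e-07 m
rho = 2 * 35 / (1.57e-05 * 1.7e-07)
rho = 2.623e+13 1/m^2


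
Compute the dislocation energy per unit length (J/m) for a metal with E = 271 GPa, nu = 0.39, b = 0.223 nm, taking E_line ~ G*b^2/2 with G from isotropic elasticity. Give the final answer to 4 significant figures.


Step 1: G = E / (2*(1+nu))
G = 271 / (2*(1+0.39)) = 97.482 GPa = 9.7482e+10 Pa
Step 2: E_line = G*b^2/2
b = 0.223 nm = 2.23e-10 m
E_line = 0.5 * 9.7482e+10 * (2.23e-10)^2 = 2.424e-09 J/m


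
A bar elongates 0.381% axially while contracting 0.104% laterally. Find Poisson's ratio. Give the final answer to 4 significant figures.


nu = -epsilon_lat / epsilon_axial
Lateral strain is contraction (negative), so using magnitudes:
nu = 0.104 / 0.381
nu = 0.273


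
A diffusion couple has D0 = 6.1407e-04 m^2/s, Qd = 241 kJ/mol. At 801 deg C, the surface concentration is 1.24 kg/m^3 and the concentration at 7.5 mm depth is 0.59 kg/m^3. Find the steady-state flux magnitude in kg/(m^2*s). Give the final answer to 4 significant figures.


Step 1: D = D0 * exp(-Qd/(R*T))
T = 801 + 273.15 = 1074.15 K
D = 6.1407e-04 * exp(-241e3 / (8.314 * 1074.15)) = 1.17017e-15 m^2/s
Step 2: J = D * (C1 - C2) / dx
J = 1.17017e-15 * (1.24 - 0.59) / 7.5e-03
J = 1.014e-13 kg/(m^2*s)


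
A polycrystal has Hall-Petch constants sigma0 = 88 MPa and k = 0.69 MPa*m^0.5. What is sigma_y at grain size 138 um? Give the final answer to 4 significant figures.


sigma_y = sigma0 + k / sqrt(d)
d = 138 um = 1.38e-04 m
sigma_y = 88 + 0.69 / sqrt(1.38e-04)
sigma_y = 146.7 MPa


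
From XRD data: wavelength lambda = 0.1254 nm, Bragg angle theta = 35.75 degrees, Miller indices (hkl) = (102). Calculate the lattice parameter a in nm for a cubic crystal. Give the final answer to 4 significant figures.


d = lambda / (2*sin(theta))
d = 0.1254 / (2*sin(35.75 deg))
d = 0.107317 nm
a = d * sqrt(h^2+k^2+l^2) = 0.107317 * sqrt(5)
a = 0.24 nm


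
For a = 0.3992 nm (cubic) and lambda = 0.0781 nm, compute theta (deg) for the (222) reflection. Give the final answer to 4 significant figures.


d = a / sqrt(h^2+k^2+l^2)
d = 0.3992 / sqrt(12) = 0.115239 nm
lambda = 2*d*sin(theta)  =>  sin(theta) = lambda / (2*d)
sin(theta) = 0.0781 / (2 * 0.115239) = 0.338861
theta = 19.81 deg


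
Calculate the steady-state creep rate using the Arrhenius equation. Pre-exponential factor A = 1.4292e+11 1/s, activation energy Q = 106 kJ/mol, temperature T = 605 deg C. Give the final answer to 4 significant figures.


rate = A * exp(-Q / (R*T))
T = 605 + 273.15 = 878.15 K
rate = 1.4292e+11 * exp(-106e3 / (8.314 * 878.15))
rate = 70750 1/s


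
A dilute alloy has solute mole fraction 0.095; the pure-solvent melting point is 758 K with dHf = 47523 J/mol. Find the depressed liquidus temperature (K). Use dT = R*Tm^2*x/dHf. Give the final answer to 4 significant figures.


dT = R*Tm^2*x / dHf
dT = 8.314 * 758^2 * 0.095 / 47523
dT = 9.54923 K
T_new = 758 - 9.54923 = 748.5 K


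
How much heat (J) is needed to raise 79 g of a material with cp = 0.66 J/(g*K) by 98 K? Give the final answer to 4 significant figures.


Q = m * cp * dT
Q = 79 * 0.66 * 98
Q = 5110 J


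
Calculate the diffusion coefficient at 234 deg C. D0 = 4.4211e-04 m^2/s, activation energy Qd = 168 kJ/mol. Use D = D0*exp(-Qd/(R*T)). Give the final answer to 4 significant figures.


D = D0 * exp(-Qd / (R*T))
T = 507.15 K
D = 4.4211e-04 * exp(-168e3 / (8.314 * 507.15))
D = 2.195e-21 m^2/s


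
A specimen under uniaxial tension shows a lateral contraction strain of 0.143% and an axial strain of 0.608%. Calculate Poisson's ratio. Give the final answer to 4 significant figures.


nu = -epsilon_lat / epsilon_axial
Lateral strain is contraction (negative), so using magnitudes:
nu = 0.143 / 0.608
nu = 0.2352


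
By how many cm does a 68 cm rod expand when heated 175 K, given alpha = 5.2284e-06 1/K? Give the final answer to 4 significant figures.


dL = L0 * alpha * dT
dL = 68 * 5.2284e-06 * 175
dL = 0.06222 cm


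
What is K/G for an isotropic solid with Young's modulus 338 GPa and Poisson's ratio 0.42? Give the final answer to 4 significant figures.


G = E / (2*(1+nu))
G = 338 / (2*(1+0.42)) = 119.014 GPa
K = E / (3*(1-2*nu))
K = 338 / (3*(1-2*0.42)) = 704.167 GPa
K/G = 704.167 / 119.014 = 5.917


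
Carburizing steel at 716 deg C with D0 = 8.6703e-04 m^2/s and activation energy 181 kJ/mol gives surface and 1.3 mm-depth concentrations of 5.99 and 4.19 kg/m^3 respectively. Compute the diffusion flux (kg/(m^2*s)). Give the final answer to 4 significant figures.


Step 1: D = D0 * exp(-Qd/(R*T))
T = 716 + 273.15 = 989.15 K
D = 8.6703e-04 * exp(-181e3 / (8.314 * 989.15)) = 2.39614e-13 m^2/s
Step 2: J = D * (C1 - C2) / dx
J = 2.39614e-13 * (5.99 - 4.19) / 1.3e-03
J = 3.318e-10 kg/(m^2*s)


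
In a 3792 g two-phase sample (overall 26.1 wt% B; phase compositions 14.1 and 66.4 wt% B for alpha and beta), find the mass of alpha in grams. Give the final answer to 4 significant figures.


f_alpha = (C_beta - C0) / (C_beta - C_alpha)
f_alpha = (66.4 - 26.1) / (66.4 - 14.1) = 0.770554
m_alpha = f_alpha * m_total = 0.770554 * 3792 = 2922 g


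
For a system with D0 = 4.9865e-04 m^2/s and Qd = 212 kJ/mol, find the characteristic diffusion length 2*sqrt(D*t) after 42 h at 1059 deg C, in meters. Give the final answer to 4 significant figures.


Step 1: D = D0 * exp(-Qd/(R*T))
T = 1332.15 K
D = 4.9865e-04 * exp(-212e3 / (8.314 * 1332.15)) = 2.42555e-12 m^2/s
Step 2: L = 2*sqrt(D*t)
t = 42 h = 151200 s
L = 2*sqrt(2.42555e-12 * 151200) = 1.211e-03 m


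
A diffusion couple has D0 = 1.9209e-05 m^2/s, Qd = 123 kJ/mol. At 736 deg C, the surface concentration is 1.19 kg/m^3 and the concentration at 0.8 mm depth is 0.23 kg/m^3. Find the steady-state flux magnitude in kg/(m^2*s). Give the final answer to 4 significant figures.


Step 1: D = D0 * exp(-Qd/(R*T))
T = 736 + 273.15 = 1009.15 K
D = 1.9209e-05 * exp(-123e3 / (8.314 * 1009.15)) = 8.25408e-12 m^2/s
Step 2: J = D * (C1 - C2) / dx
J = 8.25408e-12 * (1.19 - 0.23) / 8e-04
J = 9.905e-09 kg/(m^2*s)


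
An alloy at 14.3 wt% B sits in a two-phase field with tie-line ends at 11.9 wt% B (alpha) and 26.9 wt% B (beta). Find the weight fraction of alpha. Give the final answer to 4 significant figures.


f_alpha = (C_beta - C0) / (C_beta - C_alpha)
f_alpha = (26.9 - 14.3) / (26.9 - 11.9)
f_alpha = 0.84


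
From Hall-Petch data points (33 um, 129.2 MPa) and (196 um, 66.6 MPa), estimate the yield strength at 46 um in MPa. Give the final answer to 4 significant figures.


sigma_y = sigma0 + k / sqrt(d)
1/sqrt(d1) = 1/sqrt(3.3e-05) = 174.078;  1/sqrt(d2) = 71.4286
k = (sigma1 - sigma2) / (1/sqrt(d1) - 1/sqrt(d2)) = (129.2 - 66.6) / (174.078 - 71.4286) = 0.609845 MPa*m^0.5
sigma0 = sigma1 - k/sqrt(d1) = 129.2 - 0.609845*174.078 = 23.0397 MPa
sigma_y(d3) = 23.0397 + 0.609845 / sqrt(4.6e-05) = 113 MPa


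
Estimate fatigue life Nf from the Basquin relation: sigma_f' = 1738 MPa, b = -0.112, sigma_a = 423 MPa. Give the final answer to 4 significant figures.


sigma_a = sigma_f' * (2*Nf)^b
2*Nf = (sigma_a / sigma_f')^(1/b)
2*Nf = (423 / 1738)^(1/-0.112)
2*Nf = 301681
Nf = 150800 cycles


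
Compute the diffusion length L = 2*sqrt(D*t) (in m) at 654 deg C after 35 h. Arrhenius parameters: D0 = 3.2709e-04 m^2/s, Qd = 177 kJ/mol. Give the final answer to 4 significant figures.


Step 1: D = D0 * exp(-Qd/(R*T))
T = 927.15 K
D = 3.2709e-04 * exp(-177e3 / (8.314 * 927.15)) = 3.48591e-14 m^2/s
Step 2: L = 2*sqrt(D*t)
t = 35 h = 126000 s
L = 2*sqrt(3.48591e-14 * 126000) = 1.325e-04 m


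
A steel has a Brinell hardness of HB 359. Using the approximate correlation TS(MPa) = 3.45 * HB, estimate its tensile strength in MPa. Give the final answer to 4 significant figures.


TS (MPa) = 3.45 * HB
TS = 3.45 * 359
TS = 1239 MPa


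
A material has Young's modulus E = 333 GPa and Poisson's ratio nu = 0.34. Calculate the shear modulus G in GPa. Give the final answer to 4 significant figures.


G = E / (2*(1+nu))
G = 333 / (2*(1+0.34))
G = 124.3 GPa
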